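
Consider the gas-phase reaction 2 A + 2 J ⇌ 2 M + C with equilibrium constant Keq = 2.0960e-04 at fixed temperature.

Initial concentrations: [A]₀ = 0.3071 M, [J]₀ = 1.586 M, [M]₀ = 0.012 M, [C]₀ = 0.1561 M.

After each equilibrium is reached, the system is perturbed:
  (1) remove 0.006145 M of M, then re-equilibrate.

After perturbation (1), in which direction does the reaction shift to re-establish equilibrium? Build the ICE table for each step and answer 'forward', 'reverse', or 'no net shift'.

Direction: forward

Q₀ = 9.4754e-05 vs Keq = 2.0960e-04 ⇒ Q<K, forward
Step 1:
                  A         J         M         C
  Initial    0.3071     1.586     0.012    0.1561
  Change  -0.005331 -0.005331  0.005331  0.002666
  Equil      0.3018     1.581   0.01733    0.1588
  solve Keq expr → x = 0.002666; check Q = 2.0960e-04
Then remove 0.006145 M of M.
Step 2:
                  A         J         M         C
  Initial    0.3018     1.581   0.01119    0.1588
  Change  -0.005614 -0.005614  0.005614  0.002807
  Equil      0.2962     1.575    0.0168    0.1616
  solve Keq expr → x = 0.002807; check Q = 2.0960e-04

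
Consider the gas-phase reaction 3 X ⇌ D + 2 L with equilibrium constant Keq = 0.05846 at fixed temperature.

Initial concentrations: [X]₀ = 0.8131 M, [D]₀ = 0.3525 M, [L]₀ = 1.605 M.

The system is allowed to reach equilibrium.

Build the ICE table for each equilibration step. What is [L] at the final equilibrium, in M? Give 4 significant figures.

[L]_eq = 1.17 M

Q₀ = 1.689 vs Keq = 0.05846 ⇒ Q>K, reverse
Step 1:
                   X          D          L
  init        0.8131     0.3525      1.605
  Δ           0.6532    -0.2177    -0.4355
  eq           1.466     0.1348       1.17
  solve Keq expr → x = -0.2177; check Q = 0.05846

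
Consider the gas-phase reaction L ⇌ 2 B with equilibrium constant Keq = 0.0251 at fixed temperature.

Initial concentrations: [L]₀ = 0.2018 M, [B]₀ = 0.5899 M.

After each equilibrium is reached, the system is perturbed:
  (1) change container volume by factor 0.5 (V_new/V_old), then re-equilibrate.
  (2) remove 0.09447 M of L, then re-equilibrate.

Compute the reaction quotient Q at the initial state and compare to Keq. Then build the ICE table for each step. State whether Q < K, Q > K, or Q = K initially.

Q₀ = 1.724; Q > K (proceeds reverse)

Q₀ = 1.724 vs Keq = 0.0251 ⇒ Q>K, reverse
Step 1:
                   L          B
  Initial     0.2018     0.5899
  Change      0.2422    -0.4843
  Equil        0.444     0.1056
  solve Keq expr → x = -0.2422; check Q = 0.0251
Then change container volume by factor 0.5 (V_new/V_old).
Step 2:
                   L          B
  Initial     0.8879     0.2111
  Change     0.02968   -0.05936
  Equil       0.9176     0.1518
  solve Keq expr → x = -0.02968; check Q = 0.0251
Then remove 0.09447 M of L.
Step 3:
                   L          B
  Initial     0.8231     0.1518
  Change    0.003844  -0.007689
  Equil        0.827     0.1441
  solve Keq expr → x = -0.003844; check Q = 0.0251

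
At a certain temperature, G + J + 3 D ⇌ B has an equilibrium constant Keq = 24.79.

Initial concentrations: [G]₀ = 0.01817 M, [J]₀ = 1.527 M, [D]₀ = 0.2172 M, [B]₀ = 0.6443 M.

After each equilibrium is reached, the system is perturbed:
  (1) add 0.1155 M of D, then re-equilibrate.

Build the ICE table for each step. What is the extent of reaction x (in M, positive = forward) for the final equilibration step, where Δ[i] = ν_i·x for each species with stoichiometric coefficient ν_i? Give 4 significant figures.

Q₀ = 2266 vs Keq = 24.79 ⇒ Q>K, reverse
Step 1:
                   G          J          D          B
  I          0.01817      1.527     0.2172     0.6443
  C          0.09336    0.09336     0.2801   -0.09336
  E           0.1115       1.62     0.4973     0.5509
  solve Keq expr → x = -0.09336; check Q = 24.79
Then add 0.1155 M of D.
Step 2:
                   G          J          D          B
  I           0.1115       1.62     0.6128     0.5509
  C          -0.0224    -0.0224   -0.06721     0.0224
  E          0.08913      1.598     0.5456     0.5733
  solve Keq expr → x = 0.0224; check Q = 24.79

x = 0.0224 M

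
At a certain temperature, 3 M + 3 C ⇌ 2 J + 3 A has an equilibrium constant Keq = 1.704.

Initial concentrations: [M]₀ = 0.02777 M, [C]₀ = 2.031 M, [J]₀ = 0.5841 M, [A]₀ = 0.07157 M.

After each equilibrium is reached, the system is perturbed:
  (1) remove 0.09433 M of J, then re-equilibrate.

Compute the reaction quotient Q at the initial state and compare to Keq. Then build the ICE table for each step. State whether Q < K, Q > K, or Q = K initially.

Q₀ = 0.6971; Q < K (proceeds forward)

Q₀ = 0.6971 vs Keq = 1.704 ⇒ Q<K, forward
Step 1:
                   M          C          J          A
  I          0.02777      2.031     0.5841    0.07157
  C        -0.005437  -0.005437   0.003625   0.005437
  E          0.02233      2.026     0.5877    0.07701
  solve Keq expr → x = 0.001812; check Q = 1.704
Then remove 0.09433 M of J.
Step 2:
                   M          C          J          A
  I          0.02233      2.026     0.4934    0.07701
  C        -0.001911  -0.001911   0.001274   0.001911
  E          0.02042      2.024     0.4947    0.07892
  solve Keq expr → x = 6.3702e-04; check Q = 1.704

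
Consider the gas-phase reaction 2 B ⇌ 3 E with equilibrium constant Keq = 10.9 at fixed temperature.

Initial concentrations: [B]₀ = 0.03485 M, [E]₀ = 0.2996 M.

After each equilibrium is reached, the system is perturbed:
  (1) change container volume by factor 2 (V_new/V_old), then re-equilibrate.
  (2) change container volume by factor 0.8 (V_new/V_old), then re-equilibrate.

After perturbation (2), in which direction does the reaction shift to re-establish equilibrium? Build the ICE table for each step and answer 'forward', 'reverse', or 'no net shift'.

Direction: reverse

Q₀ = 22.14 vs Keq = 10.9 ⇒ Q>K, reverse
Step 1:
                  B         E
  Initial   0.03485    0.2996
  Change    0.01083  -0.01625
  Equil     0.04568    0.2833
  solve Keq expr → x = -0.005417; check Q = 10.9
Then change container volume by factor 2 (V_new/V_old).
Step 2:
                  B         E
  Initial   0.02284    0.1417
  Change  -0.005309  0.007964
  Equil     0.01753    0.1496
  solve Keq expr → x = 0.002655; check Q = 10.9
Then change container volume by factor 0.8 (V_new/V_old).
Step 3:
                  B         E
  Initial   0.02192     0.187
  Change      0.002    -0.003
  Equil     0.02392     0.184
  solve Keq expr → x = -9.9989e-04; check Q = 10.9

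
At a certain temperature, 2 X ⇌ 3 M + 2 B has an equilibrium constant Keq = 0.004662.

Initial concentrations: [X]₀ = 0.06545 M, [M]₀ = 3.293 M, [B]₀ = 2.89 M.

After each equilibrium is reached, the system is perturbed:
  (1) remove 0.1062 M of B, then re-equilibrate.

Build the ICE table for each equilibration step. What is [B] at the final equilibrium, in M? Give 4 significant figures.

Q₀ = 6.9623e+04 vs Keq = 0.004662 ⇒ Q>K, reverse
Step 1:
                    X           M           B
  I           0.06545       3.293        2.89
  C                 2          -3          -2
  E             2.066      0.2929      0.8899
  solve Keq expr → x = -1; check Q = 0.004662
Then remove 0.1062 M of B.
Step 2:
                    X           M           B
  I             2.066      0.2929      0.7837
  C          -0.01385     0.02078     0.01385
  E             2.052      0.3136      0.7976
  solve Keq expr → x = 0.006927; check Q = 0.004662

[B]_eq = 0.7976 M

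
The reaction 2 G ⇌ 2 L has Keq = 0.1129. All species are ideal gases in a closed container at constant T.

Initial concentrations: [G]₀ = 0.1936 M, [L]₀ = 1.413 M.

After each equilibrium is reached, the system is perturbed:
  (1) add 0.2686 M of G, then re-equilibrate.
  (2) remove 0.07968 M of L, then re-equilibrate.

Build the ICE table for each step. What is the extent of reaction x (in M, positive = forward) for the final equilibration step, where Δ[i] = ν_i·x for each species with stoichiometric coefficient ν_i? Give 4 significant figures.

x = 0.02982 M

Q₀ = 53.27 vs Keq = 0.1129 ⇒ Q>K, reverse
Step 1:
                    G           L
  Initial      0.1936       1.413
  Change        1.009      -1.009
  Equil         1.203      0.4041
  solve Keq expr → x = -0.5045; check Q = 0.1129
Then add 0.2686 M of G.
Step 2:
                    G           L
  Initial       1.471      0.4041
  Change     -0.06755     0.06755
  Equil         1.404      0.4716
  solve Keq expr → x = 0.03378; check Q = 0.1129
Then remove 0.07968 M of L.
Step 3:
                    G           L
  Initial       1.404      0.3919
  Change     -0.05964     0.05964
  Equil         1.344      0.4516
  solve Keq expr → x = 0.02982; check Q = 0.1129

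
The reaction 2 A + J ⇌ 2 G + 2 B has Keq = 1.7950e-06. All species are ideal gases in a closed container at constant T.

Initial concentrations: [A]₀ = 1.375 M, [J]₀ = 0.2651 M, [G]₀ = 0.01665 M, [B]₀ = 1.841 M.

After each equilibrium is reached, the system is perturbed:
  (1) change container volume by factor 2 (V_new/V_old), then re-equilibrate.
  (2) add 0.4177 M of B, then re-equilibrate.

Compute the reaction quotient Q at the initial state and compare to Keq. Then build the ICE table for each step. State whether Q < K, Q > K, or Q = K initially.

Q₀ = 0.001875 vs Keq = 1.7950e-06 ⇒ Q>K, reverse
Step 1:
                    A           J           G           B
  Initial       1.375      0.2651     0.01665       1.841
  Change      0.01612    0.008058    -0.01612    -0.01612
  Equil         1.391      0.2732  5.3379e-04       1.825
  solve Keq expr → x = -0.008058; check Q = 1.7950e-06
Then change container volume by factor 2 (V_new/V_old).
Step 2:
                    A           J           G           B
  Initial      0.6956      0.1366  2.6689e-04      0.9124
  Change  -1.1037e-04 -5.5185e-05  1.1037e-04  1.1037e-04
  Equil        0.6954      0.1365  3.7726e-04      0.9126
  solve Keq expr → x = 5.5185e-05; check Q = 1.7950e-06
Then add 0.4177 M of B.
Step 3:
                    A           J           G           B
  Initial      0.6954      0.1365  3.7726e-04        1.33
  Change   1.1834e-04  5.9169e-05 -1.1834e-04 -1.1834e-04
  Equil        0.6956      0.1366  2.5892e-04        1.33
  solve Keq expr → x = -5.9169e-05; check Q = 1.7950e-06

Q₀ = 0.001875; Q > K (proceeds reverse)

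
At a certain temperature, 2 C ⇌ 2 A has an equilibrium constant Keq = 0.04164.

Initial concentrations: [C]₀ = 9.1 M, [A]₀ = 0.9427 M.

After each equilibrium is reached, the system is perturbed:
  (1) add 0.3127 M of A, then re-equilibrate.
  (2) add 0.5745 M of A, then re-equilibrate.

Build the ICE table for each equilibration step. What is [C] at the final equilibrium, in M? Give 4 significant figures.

[C]_eq = 9.078 M

Q₀ = 0.01073 vs Keq = 0.04164 ⇒ Q<K, forward
Step 1:
                   C          A
  Initial        9.1     0.9427
  Change     -0.7593     0.7593
  Equil        8.341      1.702
  solve Keq expr → x = 0.3796; check Q = 0.04164
Then add 0.3127 M of A.
Step 2:
                   C          A
  Initial      8.341      2.015
  Change      0.2597    -0.2597
  Equil          8.6      1.755
  solve Keq expr → x = -0.1299; check Q = 0.04164
Then add 0.5745 M of A.
Step 3:
                   C          A
  Initial        8.6      2.329
  Change      0.4771    -0.4771
  Equil        9.078      1.852
  solve Keq expr → x = -0.2386; check Q = 0.04164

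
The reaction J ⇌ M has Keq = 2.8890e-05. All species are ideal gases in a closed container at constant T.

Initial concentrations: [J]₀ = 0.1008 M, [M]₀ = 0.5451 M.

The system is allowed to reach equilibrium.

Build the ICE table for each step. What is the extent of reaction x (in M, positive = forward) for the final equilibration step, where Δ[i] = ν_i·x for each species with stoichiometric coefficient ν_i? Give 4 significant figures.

Q₀ = 5.408 vs Keq = 2.8890e-05 ⇒ Q>K, reverse
Step 1:
                    J           M
  init         0.1008      0.5451
  Δ            0.5451     -0.5451
  eq           0.6459  1.8660e-05
  solve Keq expr → x = -0.5451; check Q = 2.8890e-05

x = -0.5451 M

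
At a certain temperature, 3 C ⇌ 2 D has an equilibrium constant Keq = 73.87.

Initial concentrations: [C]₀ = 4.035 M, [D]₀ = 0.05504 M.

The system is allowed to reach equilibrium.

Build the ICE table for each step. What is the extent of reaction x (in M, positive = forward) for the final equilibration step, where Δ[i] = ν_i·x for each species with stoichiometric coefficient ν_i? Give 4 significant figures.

x = 1.2 M

Q₀ = 4.6113e-05 vs Keq = 73.87 ⇒ Q<K, forward
Step 1:
                    C           D
  init          4.035     0.05504
  Δ            -3.601       2.401
  eq           0.4338       2.456
  solve Keq expr → x = 1.2; check Q = 73.87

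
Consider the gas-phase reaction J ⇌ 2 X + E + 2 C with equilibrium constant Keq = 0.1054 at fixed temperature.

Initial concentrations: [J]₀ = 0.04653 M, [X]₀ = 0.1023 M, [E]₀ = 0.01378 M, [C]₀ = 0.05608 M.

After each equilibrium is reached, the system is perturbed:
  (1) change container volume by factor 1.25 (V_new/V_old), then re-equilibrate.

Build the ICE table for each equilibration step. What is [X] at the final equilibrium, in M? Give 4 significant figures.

[X]_eq = 0.156 M

Q₀ = 9.7473e-06 vs Keq = 0.1054 ⇒ Q<K, forward
Step 1:
                  J         X         E         C
  I         0.04653    0.1023   0.01378   0.05608
  C        -0.04606   0.09212   0.04606   0.09212
  E       4.7130e-04    0.1944   0.05984    0.1482
  solve Keq expr → x = 0.04606; check Q = 0.1054
Then change container volume by factor 1.25 (V_new/V_old).
Step 2:
                  J         X         E         C
  I       3.7704e-04    0.1555   0.04787    0.1186
  C       -2.1986e-04 4.3971e-04 2.1986e-04 4.3971e-04
  E       1.5718e-04     0.156   0.04809     0.119
  solve Keq expr → x = 2.1986e-04; check Q = 0.1054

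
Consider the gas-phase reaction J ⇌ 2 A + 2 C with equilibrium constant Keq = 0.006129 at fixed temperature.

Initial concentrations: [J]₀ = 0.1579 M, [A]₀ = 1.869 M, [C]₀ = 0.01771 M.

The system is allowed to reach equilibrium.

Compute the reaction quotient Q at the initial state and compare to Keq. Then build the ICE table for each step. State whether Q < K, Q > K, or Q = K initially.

Q₀ = 0.006939; Q > K (proceeds reverse)

Q₀ = 0.006939 vs Keq = 0.006129 ⇒ Q>K, reverse
Step 1:
                   J          A          C
  I           0.1579      1.869    0.01771
  C       5.1450e-04  -0.001029  -0.001029
  E           0.1584      1.868    0.01668
  solve Keq expr → x = -5.1450e-04; check Q = 0.006129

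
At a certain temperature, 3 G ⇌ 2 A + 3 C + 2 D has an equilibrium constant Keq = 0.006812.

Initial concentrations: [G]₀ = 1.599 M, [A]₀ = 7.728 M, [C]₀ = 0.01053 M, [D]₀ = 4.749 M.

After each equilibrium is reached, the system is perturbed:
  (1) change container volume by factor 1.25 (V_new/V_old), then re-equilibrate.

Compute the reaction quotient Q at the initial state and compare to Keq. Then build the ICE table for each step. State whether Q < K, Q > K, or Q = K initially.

Q₀ = 3.8466e-04; Q < K (proceeds forward)

Q₀ = 3.8466e-04 vs Keq = 0.006812 ⇒ Q<K, forward
Step 1:
                    G           A           C           D
  init          1.599       7.728     0.01053       4.749
  Δ          -0.01656     0.01104     0.01656     0.01104
  eq            1.582       7.739     0.02709        4.76
  solve Keq expr → x = 0.005522; check Q = 0.006812
Then change container volume by factor 1.25 (V_new/V_old).
Step 2:
                    G           A           C           D
  init          1.266       6.191     0.02168       3.808
  Δ         -0.007303    0.004869    0.007303    0.004869
  eq            1.259       6.196     0.02898       3.813
  solve Keq expr → x = 0.002434; check Q = 0.006812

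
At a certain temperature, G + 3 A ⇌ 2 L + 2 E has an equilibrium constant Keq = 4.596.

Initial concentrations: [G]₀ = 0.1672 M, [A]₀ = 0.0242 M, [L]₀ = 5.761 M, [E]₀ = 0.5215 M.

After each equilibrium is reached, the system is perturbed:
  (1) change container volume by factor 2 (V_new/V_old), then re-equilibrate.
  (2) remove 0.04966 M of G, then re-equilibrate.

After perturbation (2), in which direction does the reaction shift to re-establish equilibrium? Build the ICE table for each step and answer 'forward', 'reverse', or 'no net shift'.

Direction: reverse

Q₀ = 3.8091e+06 vs Keq = 4.596 ⇒ Q>K, reverse
Step 1:
                   G          A          L          E
  init        0.1672     0.0242      5.761     0.5215
  Δ           0.2007      0.602    -0.4013    -0.4013
  eq          0.3679     0.6262       5.36     0.1202
  solve Keq expr → x = -0.2007; check Q = 4.596
Then change container volume by factor 2 (V_new/V_old).
Step 2:
                   G          A          L          E
  init        0.1839     0.3131       2.68     0.0601
  Δ                0          0          0          0
  eq          0.1839     0.3131       2.68     0.0601
  solve Keq expr → x = 0; check Q = 4.596
Then remove 0.04966 M of G.
Step 3:
                   G          A          L          E
  init        0.1343     0.3131       2.68     0.0601
  Δ         0.002934   0.008803  -0.005869  -0.005869
  eq          0.1372     0.3219      2.674    0.05423
  solve Keq expr → x = -0.002934; check Q = 4.596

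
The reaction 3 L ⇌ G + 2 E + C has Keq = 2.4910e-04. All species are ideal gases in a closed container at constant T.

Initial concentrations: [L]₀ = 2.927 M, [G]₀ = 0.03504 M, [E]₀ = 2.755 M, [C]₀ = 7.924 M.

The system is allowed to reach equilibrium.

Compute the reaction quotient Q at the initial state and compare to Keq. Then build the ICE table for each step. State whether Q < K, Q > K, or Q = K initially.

Q₀ = 0.08404 vs Keq = 2.4910e-04 ⇒ Q>K, reverse
Step 1:
                   L          G          E          C
  init         2.927    0.03504      2.755      7.924
  Δ           0.1048   -0.03492   -0.06984   -0.03492
  eq           3.032 1.2204e-04      2.685      7.889
  solve Keq expr → x = -0.03492; check Q = 2.4910e-04

Q₀ = 0.08404; Q > K (proceeds reverse)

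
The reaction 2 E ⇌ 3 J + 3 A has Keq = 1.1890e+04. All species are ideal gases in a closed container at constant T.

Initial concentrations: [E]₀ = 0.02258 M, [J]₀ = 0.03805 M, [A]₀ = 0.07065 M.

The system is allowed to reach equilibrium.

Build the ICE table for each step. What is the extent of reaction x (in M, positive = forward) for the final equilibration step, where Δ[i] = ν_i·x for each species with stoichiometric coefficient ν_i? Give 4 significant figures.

x = 0.01129 M

Q₀ = 3.8102e-05 vs Keq = 1.1890e+04 ⇒ Q<K, forward
Step 1:
                    E           J           A
  Initial     0.02258     0.03805     0.07065
  Change     -0.02257     0.03386     0.03386
  Equil    5.9751e-06     0.07191      0.1045
  solve Keq expr → x = 0.01129; check Q = 1.1890e+04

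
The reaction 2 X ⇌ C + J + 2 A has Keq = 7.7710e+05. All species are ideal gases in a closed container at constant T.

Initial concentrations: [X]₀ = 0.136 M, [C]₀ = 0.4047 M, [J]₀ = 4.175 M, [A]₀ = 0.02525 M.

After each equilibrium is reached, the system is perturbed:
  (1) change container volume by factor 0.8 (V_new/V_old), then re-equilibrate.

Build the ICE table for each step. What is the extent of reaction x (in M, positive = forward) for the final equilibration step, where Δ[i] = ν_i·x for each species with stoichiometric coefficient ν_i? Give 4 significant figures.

Q₀ = 0.05824 vs Keq = 7.7710e+05 ⇒ Q<K, forward
Step 1:
                  X         C         J         A
  init        0.136    0.4047     4.175   0.02525
  Δ         -0.1357   0.06787   0.06787    0.1357
  eq      2.5860e-04    0.4726     4.243     0.161
  solve Keq expr → x = 0.06787; check Q = 7.7710e+05
Then change container volume by factor 0.8 (V_new/V_old).
Step 2:
                  X         C         J         A
  init    3.2325e-04    0.5907     5.304    0.2012
  Δ       8.0635e-05 -4.0318e-05 -4.0318e-05 -8.0635e-05
  eq      4.0388e-04    0.5907     5.304    0.2012
  solve Keq expr → x = -4.0318e-05; check Q = 7.7710e+05

x = -4.0318e-05 M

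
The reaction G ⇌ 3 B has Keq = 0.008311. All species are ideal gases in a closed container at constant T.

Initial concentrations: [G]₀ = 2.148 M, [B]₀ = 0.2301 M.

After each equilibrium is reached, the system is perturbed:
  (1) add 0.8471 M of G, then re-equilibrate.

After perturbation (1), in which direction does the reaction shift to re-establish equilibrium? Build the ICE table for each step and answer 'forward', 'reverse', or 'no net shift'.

Direction: forward

Q₀ = 0.005672 vs Keq = 0.008311 ⇒ Q<K, forward
Step 1:
                  G         B
  Initial     2.148    0.2301
  Change   -0.01028   0.03084
  Equil       2.138    0.2609
  solve Keq expr → x = 0.01028; check Q = 0.008311
Then add 0.8471 M of G.
Step 2:
                  G         B
  Initial     2.985    0.2609
  Change   -0.01013   0.03038
  Equil       2.975    0.2913
  solve Keq expr → x = 0.01013; check Q = 0.008311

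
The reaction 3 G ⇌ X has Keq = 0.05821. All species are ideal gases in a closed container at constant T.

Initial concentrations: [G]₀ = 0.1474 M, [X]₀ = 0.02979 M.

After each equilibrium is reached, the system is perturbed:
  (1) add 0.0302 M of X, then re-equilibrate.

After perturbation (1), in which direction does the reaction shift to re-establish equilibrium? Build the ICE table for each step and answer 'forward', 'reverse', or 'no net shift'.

Q₀ = 9.302 vs Keq = 0.05821 ⇒ Q>K, reverse
Step 1:
                   G          X
  Initial     0.1474    0.02979
  Change     0.08712   -0.02904
  Equil       0.2345 7.5080e-04
  solve Keq expr → x = -0.02904; check Q = 0.05821
Then add 0.0302 M of X.
Step 2:
                   G          X
  Initial     0.2345    0.03095
  Change     0.08705   -0.02902
  Equil       0.3216   0.001936
  solve Keq expr → x = -0.02902; check Q = 0.05821

Direction: reverse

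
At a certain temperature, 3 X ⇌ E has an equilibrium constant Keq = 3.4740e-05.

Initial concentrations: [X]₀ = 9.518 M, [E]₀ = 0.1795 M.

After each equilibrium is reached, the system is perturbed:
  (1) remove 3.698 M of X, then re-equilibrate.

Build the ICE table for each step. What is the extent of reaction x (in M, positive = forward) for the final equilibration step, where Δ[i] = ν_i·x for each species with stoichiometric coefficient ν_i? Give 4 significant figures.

Q₀ = 2.0817e-04 vs Keq = 3.4740e-05 ⇒ Q>K, reverse
Step 1:
                   X          E
  Initial      9.518     0.1795
  Change      0.4357    -0.1452
  Equil        9.954    0.03426
  solve Keq expr → x = -0.1452; check Q = 3.4740e-05
Then remove 3.698 M of X.
Step 2:
                   X          E
  Initial      6.256    0.03426
  Change     0.07632   -0.02544
  Equil        6.332    0.00882
  solve Keq expr → x = -0.02544; check Q = 3.4740e-05

x = -0.02544 M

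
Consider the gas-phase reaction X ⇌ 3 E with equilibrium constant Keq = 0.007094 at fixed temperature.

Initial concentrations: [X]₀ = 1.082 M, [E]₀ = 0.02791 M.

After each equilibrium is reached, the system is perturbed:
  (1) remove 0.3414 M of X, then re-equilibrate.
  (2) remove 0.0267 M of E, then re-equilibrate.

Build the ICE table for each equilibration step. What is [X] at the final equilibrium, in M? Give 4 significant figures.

[X]_eq = 0.6846 M

Q₀ = 2.0093e-05 vs Keq = 0.007094 ⇒ Q<K, forward
Step 1:
                    X           E
  I             1.082     0.02791
  C          -0.05531      0.1659
  E             1.027      0.1938
  solve Keq expr → x = 0.05531; check Q = 0.007094
Then remove 0.3414 M of X.
Step 2:
                    X           E
  I            0.6853      0.1938
  C          0.007929    -0.02379
  E            0.6932      0.1701
  solve Keq expr → x = -0.007929; check Q = 0.007094
Then remove 0.0267 M of E.
Step 3:
                    X           E
  I            0.6932      0.1434
  C         -0.008663     0.02599
  E            0.6846      0.1693
  solve Keq expr → x = 0.008663; check Q = 0.007094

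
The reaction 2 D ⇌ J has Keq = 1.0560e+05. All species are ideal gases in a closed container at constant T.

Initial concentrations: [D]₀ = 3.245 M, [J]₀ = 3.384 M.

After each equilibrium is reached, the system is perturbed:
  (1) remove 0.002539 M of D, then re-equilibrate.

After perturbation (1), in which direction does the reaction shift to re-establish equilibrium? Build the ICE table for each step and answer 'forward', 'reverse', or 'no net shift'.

Q₀ = 0.3214 vs Keq = 1.0560e+05 ⇒ Q<K, forward
Step 1:
                  D         J
  I           3.245     3.384
  C          -3.238     1.619
  E        0.006883     5.003
  solve Keq expr → x = 1.619; check Q = 1.0560e+05
Then remove 0.002539 M of D.
Step 2:
                  D         J
  I        0.004344     5.003
  C        0.002538 -0.001269
  E        0.006882     5.002
  solve Keq expr → x = -0.001269; check Q = 1.0560e+05

Direction: reverse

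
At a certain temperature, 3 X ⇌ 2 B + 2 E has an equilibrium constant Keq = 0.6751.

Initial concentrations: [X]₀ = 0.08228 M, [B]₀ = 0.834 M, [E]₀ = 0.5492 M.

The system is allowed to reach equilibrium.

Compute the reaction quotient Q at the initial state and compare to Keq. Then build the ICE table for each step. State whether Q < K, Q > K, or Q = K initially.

Q₀ = 376.6 vs Keq = 0.6751 ⇒ Q>K, reverse
Step 1:
                   X          B          E
  Initial    0.08228      0.834     0.5492
  Change      0.3192    -0.2128    -0.2128
  Equil       0.4014     0.6212     0.3364
  solve Keq expr → x = -0.1064; check Q = 0.6751

Q₀ = 376.6; Q > K (proceeds reverse)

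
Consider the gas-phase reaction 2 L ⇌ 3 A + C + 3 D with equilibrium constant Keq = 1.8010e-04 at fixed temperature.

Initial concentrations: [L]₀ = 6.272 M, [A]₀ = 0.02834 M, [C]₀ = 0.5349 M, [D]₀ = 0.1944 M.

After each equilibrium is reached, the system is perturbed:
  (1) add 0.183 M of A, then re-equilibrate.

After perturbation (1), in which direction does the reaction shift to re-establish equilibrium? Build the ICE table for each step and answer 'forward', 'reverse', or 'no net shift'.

Direction: reverse

Q₀ = 2.2738e-09 vs Keq = 1.8010e-04 ⇒ Q<K, forward
Step 1:
                   L          A          C          D
  init         6.272    0.02834     0.5349     0.1944
  Δ          -0.2401     0.3602     0.1201     0.3602
  eq           6.032     0.3885      0.655     0.5546
  solve Keq expr → x = 0.1201; check Q = 1.8010e-04
Then add 0.183 M of A.
Step 2:
                   L          A          C          D
  init         6.032     0.5715      0.655     0.5546
  Δ          0.06227    -0.0934   -0.03113    -0.0934
  eq           6.094     0.4781     0.6238     0.4612
  solve Keq expr → x = -0.03113; check Q = 1.8010e-04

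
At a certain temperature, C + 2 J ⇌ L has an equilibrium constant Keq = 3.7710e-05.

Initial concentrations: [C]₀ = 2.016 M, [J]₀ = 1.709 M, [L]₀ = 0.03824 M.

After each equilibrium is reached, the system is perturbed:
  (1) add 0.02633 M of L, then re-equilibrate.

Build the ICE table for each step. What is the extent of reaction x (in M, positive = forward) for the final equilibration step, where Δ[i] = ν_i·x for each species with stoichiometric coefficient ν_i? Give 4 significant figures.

x = -0.02631 M

Q₀ = 0.006494 vs Keq = 3.7710e-05 ⇒ Q>K, reverse
Step 1:
                   C          J          L
  I            2.016      1.709    0.03824
  C          0.03799    0.07599   -0.03799
  E            2.054      1.785 2.4679e-04
  solve Keq expr → x = -0.03799; check Q = 3.7710e-05
Then add 0.02633 M of L.
Step 2:
                   C          J          L
  I            2.054      1.785    0.02658
  C          0.02631    0.05262   -0.02631
  E             2.08      1.838 2.6491e-04
  solve Keq expr → x = -0.02631; check Q = 3.7710e-05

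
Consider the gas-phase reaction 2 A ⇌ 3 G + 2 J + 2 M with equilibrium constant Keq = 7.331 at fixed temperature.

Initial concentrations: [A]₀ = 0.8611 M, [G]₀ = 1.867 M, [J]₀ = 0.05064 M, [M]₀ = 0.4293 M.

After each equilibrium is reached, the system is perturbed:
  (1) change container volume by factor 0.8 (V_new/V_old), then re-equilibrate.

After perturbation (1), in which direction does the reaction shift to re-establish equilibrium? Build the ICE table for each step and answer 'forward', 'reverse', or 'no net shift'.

Q₀ = 0.004148 vs Keq = 7.331 ⇒ Q<K, forward
Step 1:
                  A         G         J         M
  I          0.8611     1.867   0.05064    0.4293
  C         -0.3773     0.566    0.3773    0.3773
  E          0.4838     2.433    0.4279    0.8066
  solve Keq expr → x = 0.1887; check Q = 7.331
Then change container volume by factor 0.8 (V_new/V_old).
Step 2:
                  A         G         J         M
  I          0.6047     3.041    0.5349     1.008
  C          0.1031   -0.1547   -0.1031   -0.1031
  E          0.7079     2.886    0.4318    0.9051
  solve Keq expr → x = -0.05157; check Q = 7.331

Direction: reverse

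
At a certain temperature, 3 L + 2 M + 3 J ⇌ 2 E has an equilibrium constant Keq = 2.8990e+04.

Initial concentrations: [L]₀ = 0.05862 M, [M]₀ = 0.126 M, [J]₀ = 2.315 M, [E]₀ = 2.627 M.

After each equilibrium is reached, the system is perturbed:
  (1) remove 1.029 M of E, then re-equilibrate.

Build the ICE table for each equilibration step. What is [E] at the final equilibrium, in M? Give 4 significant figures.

Q₀ = 1.7394e+05 vs Keq = 2.8990e+04 ⇒ Q>K, reverse
Step 1:
                   L          M          J          E
  Initial    0.05862      0.126      2.315      2.627
  Change     0.03464    0.02309    0.03464   -0.02309
  Equil      0.09326     0.1491       2.35      2.604
  solve Keq expr → x = -0.01155; check Q = 2.8990e+04
Then remove 1.029 M of E.
Step 2:
                   L          M          J          E
  Initial    0.09326     0.1491       2.35      1.575
  Change    -0.02097   -0.01398   -0.02097    0.01398
  Equil      0.07229     0.1351      2.329      1.589
  solve Keq expr → x = 0.00699; check Q = 2.8990e+04

[E]_eq = 1.589 M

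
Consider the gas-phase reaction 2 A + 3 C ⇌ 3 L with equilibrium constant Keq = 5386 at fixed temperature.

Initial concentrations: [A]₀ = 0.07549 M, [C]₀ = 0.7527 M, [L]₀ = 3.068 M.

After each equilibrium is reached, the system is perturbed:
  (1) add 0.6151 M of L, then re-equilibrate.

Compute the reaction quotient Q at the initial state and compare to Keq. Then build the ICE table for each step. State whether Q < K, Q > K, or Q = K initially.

Q₀ = 1.1883e+04; Q > K (proceeds reverse)

Q₀ = 1.1883e+04 vs Keq = 5386 ⇒ Q>K, reverse
Step 1:
                   A          C          L
  Initial    0.07549     0.7527      3.068
  Change     0.02635    0.03953   -0.03953
  Equil       0.1018     0.7922      3.028
  solve Keq expr → x = -0.01318; check Q = 5386
Then add 0.6151 M of L.
Step 2:
                   A          C          L
  Initial     0.1018     0.7922      3.644
  Change     0.02261    0.03391   -0.03391
  Equil       0.1244     0.8261       3.61
  solve Keq expr → x = -0.0113; check Q = 5386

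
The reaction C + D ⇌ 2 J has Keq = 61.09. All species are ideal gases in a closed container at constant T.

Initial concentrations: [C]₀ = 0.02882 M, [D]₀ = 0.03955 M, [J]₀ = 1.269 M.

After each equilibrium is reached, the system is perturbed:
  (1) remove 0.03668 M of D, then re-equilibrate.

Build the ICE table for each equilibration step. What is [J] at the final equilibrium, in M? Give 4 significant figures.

Q₀ = 1413 vs Keq = 61.09 ⇒ Q>K, reverse
Step 1:
                    C           D           J
  I           0.02882     0.03955       1.269
  C            0.1021      0.1021     -0.2043
  E             0.131      0.1417       1.065
  solve Keq expr → x = -0.1021; check Q = 61.09
Then remove 0.03668 M of D.
Step 2:
                    C           D           J
  I             0.131       0.105       1.065
  C           0.01502     0.01502    -0.03005
  E             0.146        0.12       1.035
  solve Keq expr → x = -0.01502; check Q = 61.09

[J]_eq = 1.035 M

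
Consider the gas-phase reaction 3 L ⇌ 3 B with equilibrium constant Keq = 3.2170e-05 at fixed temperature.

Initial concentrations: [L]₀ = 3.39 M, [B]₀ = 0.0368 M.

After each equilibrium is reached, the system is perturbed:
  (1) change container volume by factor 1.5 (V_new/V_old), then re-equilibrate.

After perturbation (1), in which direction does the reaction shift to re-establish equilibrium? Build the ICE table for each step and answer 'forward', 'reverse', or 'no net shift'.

Q₀ = 1.2792e-06 vs Keq = 3.2170e-05 ⇒ Q<K, forward
Step 1:
                    L           B
  Initial        3.39      0.0368
  Change     -0.06883     0.06883
  Equil         3.321      0.1056
  solve Keq expr → x = 0.02294; check Q = 3.2170e-05
Then change container volume by factor 1.5 (V_new/V_old).
Step 2:
                    L           B
  Initial       2.214     0.07042
  Change            0           0
  Equil         2.214     0.07042
  solve Keq expr → x = 0; check Q = 3.2170e-05

Direction: no net shift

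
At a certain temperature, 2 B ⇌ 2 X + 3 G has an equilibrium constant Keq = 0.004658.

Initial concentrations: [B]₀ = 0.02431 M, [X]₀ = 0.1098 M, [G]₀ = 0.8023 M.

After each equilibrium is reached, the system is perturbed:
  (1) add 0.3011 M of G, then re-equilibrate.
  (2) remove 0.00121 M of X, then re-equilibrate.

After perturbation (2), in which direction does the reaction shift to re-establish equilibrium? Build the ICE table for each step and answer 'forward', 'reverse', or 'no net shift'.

Q₀ = 10.54 vs Keq = 0.004658 ⇒ Q>K, reverse
Step 1:
                   B          X          G
  I          0.02431     0.1098     0.8023
  C          0.09467   -0.09467     -0.142
  E            0.119    0.01513     0.6603
  solve Keq expr → x = -0.04733; check Q = 0.004658
Then add 0.3011 M of G.
Step 2:
                   B          X          G
  I            0.119    0.01513     0.9614
  C         0.005961  -0.005961  -0.008941
  E           0.1249   0.009173     0.9525
  solve Keq expr → x = -0.00298; check Q = 0.004658
Then remove 0.00121 M of X.
Step 3:
                   B          X          G
  I           0.1249   0.007963     0.9525
  C        -0.001105   0.001105   0.001658
  E           0.1238   0.009068     0.9541
  solve Keq expr → x = 5.5259e-04; check Q = 0.004658

Direction: forward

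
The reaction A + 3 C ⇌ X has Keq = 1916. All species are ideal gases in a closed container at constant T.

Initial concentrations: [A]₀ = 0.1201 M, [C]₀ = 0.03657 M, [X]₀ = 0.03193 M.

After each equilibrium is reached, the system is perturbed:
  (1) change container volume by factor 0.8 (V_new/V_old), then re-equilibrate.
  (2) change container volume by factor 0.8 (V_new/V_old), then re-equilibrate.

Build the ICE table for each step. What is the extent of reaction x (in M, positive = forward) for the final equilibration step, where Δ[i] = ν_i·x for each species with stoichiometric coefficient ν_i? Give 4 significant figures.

x = 0.003695 M

Q₀ = 5436 vs Keq = 1916 ⇒ Q>K, reverse
Step 1:
                    A           C           X
  Initial      0.1201     0.03657     0.03193
  Change     0.004109     0.01233   -0.004109
  Equil        0.1242      0.0489     0.02782
  solve Keq expr → x = -0.004109; check Q = 1916
Then change container volume by factor 0.8 (V_new/V_old).
Step 2:
                    A           C           X
  Initial      0.1553     0.06112     0.03478
  Change     -0.00343    -0.01029     0.00343
  Equil        0.1518     0.05083     0.03821
  solve Keq expr → x = 0.00343; check Q = 1916
Then change container volume by factor 0.8 (V_new/V_old).
Step 3:
                    A           C           X
  Initial      0.1898     0.06354     0.04776
  Change    -0.003695    -0.01109    0.003695
  Equil        0.1861     0.05245     0.05145
  solve Keq expr → x = 0.003695; check Q = 1916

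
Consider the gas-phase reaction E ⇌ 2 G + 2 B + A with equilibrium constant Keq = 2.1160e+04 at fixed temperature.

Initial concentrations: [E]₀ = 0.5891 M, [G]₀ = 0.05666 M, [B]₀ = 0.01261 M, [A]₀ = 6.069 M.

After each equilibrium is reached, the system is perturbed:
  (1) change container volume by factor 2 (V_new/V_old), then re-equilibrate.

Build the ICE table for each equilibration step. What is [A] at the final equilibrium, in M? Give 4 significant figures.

Q₀ = 5.2591e-06 vs Keq = 2.1160e+04 ⇒ Q<K, forward
Step 1:
                    E           G           B           A
  init         0.5891     0.05666     0.01261       6.069
  Δ           -0.5884       1.177       1.177      0.5884
  eq       6.7728e-04       1.234       1.189       6.657
  solve Keq expr → x = 0.5884; check Q = 2.1160e+04
Then change container volume by factor 2 (V_new/V_old).
Step 2:
                    E           G           B           A
  init     3.3864e-04      0.6168      0.5947       3.329
  Δ       -3.1738e-04  6.3477e-04  6.3477e-04  3.1738e-04
  eq       2.1256e-05      0.6174      0.5954       3.329
  solve Keq expr → x = 3.1738e-04; check Q = 2.1160e+04

[A]_eq = 3.329 M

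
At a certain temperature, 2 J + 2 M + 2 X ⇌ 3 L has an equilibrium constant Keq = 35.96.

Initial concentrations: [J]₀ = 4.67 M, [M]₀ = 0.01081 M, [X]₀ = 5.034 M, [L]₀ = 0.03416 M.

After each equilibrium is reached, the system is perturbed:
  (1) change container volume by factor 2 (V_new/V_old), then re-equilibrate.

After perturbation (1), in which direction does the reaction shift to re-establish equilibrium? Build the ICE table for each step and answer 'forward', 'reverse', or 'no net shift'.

Direction: reverse

Q₀ = 6.1722e-04 vs Keq = 35.96 ⇒ Q<K, forward
Step 1:
                    J           M           X           L
  init           4.67     0.01081       5.034     0.03416
  Δ          -0.01073    -0.01073    -0.01073     0.01609
  eq            4.659  8.0269e-05       5.023     0.05025
  solve Keq expr → x = 0.005365; check Q = 35.96
Then change container volume by factor 2 (V_new/V_old).
Step 2:
                    J           M           X           L
  init           2.33  4.0135e-05       2.512     0.02513
  Δ        7.2639e-05  7.2639e-05  7.2639e-05 -1.0896e-04
  eq             2.33  1.1277e-04       2.512     0.02502
  solve Keq expr → x = -3.6319e-05; check Q = 35.96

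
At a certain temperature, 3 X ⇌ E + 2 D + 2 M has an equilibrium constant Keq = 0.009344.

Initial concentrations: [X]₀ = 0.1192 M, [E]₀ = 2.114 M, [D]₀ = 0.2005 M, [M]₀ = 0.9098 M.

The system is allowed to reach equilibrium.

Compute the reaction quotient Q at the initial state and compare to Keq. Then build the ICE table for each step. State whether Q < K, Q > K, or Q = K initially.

Q₀ = 41.53 vs Keq = 0.009344 ⇒ Q>K, reverse
Step 1:
                   X          E          D          M
  init        0.1192      2.114     0.2005     0.9098
  Δ           0.2673    -0.0891    -0.1782    -0.1782
  eq          0.3865      2.025    0.02231     0.7316
  solve Keq expr → x = -0.0891; check Q = 0.009344

Q₀ = 41.53; Q > K (proceeds reverse)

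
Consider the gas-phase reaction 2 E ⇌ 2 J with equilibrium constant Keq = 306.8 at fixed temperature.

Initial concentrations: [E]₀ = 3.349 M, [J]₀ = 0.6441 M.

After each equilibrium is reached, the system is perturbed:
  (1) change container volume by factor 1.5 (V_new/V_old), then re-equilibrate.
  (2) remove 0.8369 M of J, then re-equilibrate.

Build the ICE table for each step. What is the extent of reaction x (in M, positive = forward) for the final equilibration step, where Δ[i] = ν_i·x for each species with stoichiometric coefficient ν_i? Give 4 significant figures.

x = 0.0226 M

Q₀ = 0.03699 vs Keq = 306.8 ⇒ Q<K, forward
Step 1:
                   E          J
  Initial      3.349     0.6441
  Change      -3.133      3.133
  Equil       0.2157      3.777
  solve Keq expr → x = 1.567; check Q = 306.8
Then change container volume by factor 1.5 (V_new/V_old).
Step 2:
                   E          J
  Initial     0.1438      2.518
  Change           0          0
  Equil       0.1438      2.518
  solve Keq expr → x = 0; check Q = 306.8
Then remove 0.8369 M of J.
Step 3:
                   E          J
  Initial     0.1438      1.681
  Change     -0.0452     0.0452
  Equil      0.09857      1.727
  solve Keq expr → x = 0.0226; check Q = 306.8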